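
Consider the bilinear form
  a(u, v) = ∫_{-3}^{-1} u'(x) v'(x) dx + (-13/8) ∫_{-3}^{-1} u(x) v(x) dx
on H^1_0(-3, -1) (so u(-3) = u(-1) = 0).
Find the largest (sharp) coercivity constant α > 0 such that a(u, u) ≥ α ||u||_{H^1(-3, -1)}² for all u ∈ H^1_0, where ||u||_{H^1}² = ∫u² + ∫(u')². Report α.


α = (-13/2 + π^2)/(4 + π^2)

Coercivity of a(·,·) on H^1_0(-3, -1) means a(u, u) ≥ α ||u||_{H^1}² for every u ∈ H^1_0.
The interval has length L = 2, and Poincaré/coercivity depend only on L. Here a(u, u) = ∫(u')² + (-13/8)·∫u².
Here c = -13/8 < 0 with |c| < (π/L)² = π^2/4, so coercivity still holds. The condition a(u,u) ≥ α||u||_{H^1}² reads (1−α)∫(u')² ≥ (α−c)∫u². Any admissible α is ≤ 1 (rapidly oscillating u have ∫u²/∫(u')² → 0), and α = 1 would force 0 ≥ (1−c)∫u², impossible since c < 1; so 1−α > 0. By the sharp Poincaré inequality on H^1_0 of an interval of length L, ∫(u')² ≥ (π/L)²∫u² with equality for the first sine mode sin(π(x−x₀)/L) (x₀ the left endpoint), so the inequality holds for all u iff (1−α)(π/L)² ≥ α − c, i.e. α ≤ ((π/L)² + c)/((π/L)² + 1) = (1 + c(L/π)²)/(1 + (L/π)²). (Direct route, valid since c ≤ 0: Poincaré gives c∫u² ≥ c(L/π)²∫(u')², so a(u,u) ≥ (1 + c(L/π)²)∫(u')², while ||u||_{H^1}² ≤ (1 + (L/π)²)∫(u')²; dividing yields the same α.) With (π/L)² = π^2/4 and c = -13/8, the largest admissible constant is α = ((π/L)² + c)/((π/L)² + 1).
Simplifying, α = (-13/2 + π^2)/(4 + π^2).


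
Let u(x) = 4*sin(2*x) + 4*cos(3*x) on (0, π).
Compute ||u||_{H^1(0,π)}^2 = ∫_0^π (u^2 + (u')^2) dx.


||u||_{H^1(0,π)}^2 = -256 + 120*π

u'(x) = -12*sin(3*x) + 8*cos(2*x).
Expand u² and (u')² and integrate term by term on (0, π), using: for integers n ≥ 1, ∫_0^π sin²(nx) dx = ∫_0^π cos²(nx) dx = π/2; for n ≠ n', ∫_0^π sin(nx)sin(n'x) dx = ∫_0^π cos(nx)cos(n'x) dx = 0; and by product-to-sum, ∫_0^π sin(nx)cos(n'x) dx = ½∫_0^π [sin((n+n')x) + sin((n−n')x)] dx, which is 0 when n+n' is even and 2n/(n²−n'²) when n+n' is odd (it need not vanish on (0, π)).
  u² squared terms: (4)²·∫cos(3x)² dx = 16·π/2 = 8*π;  (4)²·∫sin(2x)² dx = 16·π/2 = 8*π.
  u² cross terms: 2·(4)·(4)·∫cos(3x)·sin(2x) dx = 32·(-4/5) = -128/5.
  So ∫_0^π u² dx = 8*π + 8*π − 128/5 = -128/5 + 16*π.
  (u')² squared terms: (-12)²·∫sin(3x)² dx = 144·π/2 = 72*π;  (8)²·∫cos(2x)² dx = 64·π/2 = 32*π.
  (u')² cross terms: 2·(-12)·(8)·∫sin(3x)·cos(2x) dx = -192·(6/5) = -1152/5.
  So ∫_0^π (u')² dx = 72*π + 32*π − 1152/5 = -1152/5 + 104*π.
||u||_{H^1}^2 = (-128/5 + 16*π) + (-1152/5 + 104*π) = -256 + 120*π.


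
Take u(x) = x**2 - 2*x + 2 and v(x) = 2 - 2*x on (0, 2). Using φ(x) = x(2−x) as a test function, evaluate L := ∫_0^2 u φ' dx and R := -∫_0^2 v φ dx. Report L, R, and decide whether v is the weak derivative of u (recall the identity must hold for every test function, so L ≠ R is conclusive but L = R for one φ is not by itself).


LHS = 0, RHS = 0. No, v is not the weak derivative of u.

u(x) = x**2 - 2*x + 2, classical derivative u'(x) = 2*x - 2.
φ(x) = x(2−x), so φ'(x) = 2 - 2*x.
Note φ(0) = φ(2) = 0, so the boundary term u·φ vanishes.
LHS = ∫_0^2 u(x) φ'(x) dx = ∫_0^2 (-2*x^3 + 6*x^2 - 8*x + 4) dx. Term by term:
  ∫_0^2 -2*x^3 dx = -8;  ∫_0^2 6*x^2 dx = 16;  ∫_0^2 -8*x dx = -16;
  ∫_0^2 4 dx = 8.
Sum: -8 + 16 − 16 + 8 = 0.
So LHS = 0.
∫_0^2 v(x) φ(x) dx = ∫_0^2 (2*x^3 - 6*x^2 + 4*x) dx. Term by term:
  ∫_0^2 2*x^3 dx = 8;  ∫_0^2 -6*x^2 dx = -16;  ∫_0^2 4*x dx = 8.
Sum: 8 − 16 + 8 = 0.
So RHS = -∫_0^2 v(x) φ(x) dx = 0.
LHS = RHS, so the identity holds for this particular φ. But this is necessary, not sufficient: a weak derivative must satisfy the identity for EVERY test function in C_c^∞(0, 2).
Here u is smooth, so its weak derivative equals its classical derivative u'(x) = 2*x - 2. Since v(x) = 2 - 2*x ≠ u'(x), v is NOT the weak derivative of u — the agreement for this single φ is a coincidence (the difference v − u' happens to be L²-orthogonal to this φ).


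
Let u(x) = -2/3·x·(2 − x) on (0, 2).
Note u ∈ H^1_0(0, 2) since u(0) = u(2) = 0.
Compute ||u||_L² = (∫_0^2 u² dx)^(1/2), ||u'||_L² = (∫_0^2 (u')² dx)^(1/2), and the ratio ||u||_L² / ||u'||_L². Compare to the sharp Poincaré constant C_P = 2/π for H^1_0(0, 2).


||u||_L² / ||u'||_L² = sqrt(10)/5 < C_P = 2/π.

u(x) = -2/3·x·(2 − x), so u'(x) = 4*x/3 - 4/3.
u(x) = -2/3·x·(2 − x) vanishes at x = 0 and x = 2, so u ∈ H^1_0(0, 2). Differentiate via the product rule and integrate the resulting polynomials term by term.
  ∫_0^2 u² dx = ∫_0^2 (4*x^4/9 - 16*x^3/9 + 16*x^2/9) dx. Term by term:
    ∫_0^2 4*x^4/9 dx = 128/45;  ∫_0^2 -16*x^3/9 dx = -64/9;  ∫_0^2 16*x^2/9 dx = 128/27.
  Sum: 128/45 − 64/9 + 128/27 = 64/135.
  ∫_0^2 (u')² dx = ∫_0^2 (16*x^2/9 - 32*x/9 + 16/9) dx. Term by term:
    ∫_0^2 16*x^2/9 dx = 128/27;  ∫_0^2 -32*x/9 dx = -64/9;  ∫_0^2 16/9 dx = 32/9.
  Sum: 128/27 − 64/9 + 32/9 = 32/27.
∫_0^2 u² dx = 64/135, so ||u||_L² = 8*sqrt(15)/45.
∫_0^2 (u')² dx = 32/27, so ||u'||_L² = 4*sqrt(6)/9.
Ratio ||u||_L² / ||u'||_L² = sqrt(10)/5.
Sharp Poincaré constant on H^1_0(0, 2) is C_P = L/π = 2/π, achieved by sin(π/2·x).
A polynomial bump cannot attain the sharp Poincaré constant (only the first sine eigenfunction does), so the ratio is strictly less than C_P, consistent with ||u||_L² ≤ C_P ||u'||_L².


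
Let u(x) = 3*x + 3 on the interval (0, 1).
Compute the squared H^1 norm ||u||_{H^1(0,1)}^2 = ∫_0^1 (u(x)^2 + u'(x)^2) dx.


||u||_{H^1}^2 = 30

The H^1 norm (squared) on an interval (0, L) is
  ||u||_{H^1}^2 = ∫_0^L u(x)^2 dx + ∫_0^L u'(x)^2 dx.
Compute u'(x) = 3.
Then u(x)^2 = 9*x**2 + 18*x + 9 and u'(x)^2 = 9.
Integrate each monomial from 0 to 1 using ∫_0^1 c·x^n dx = c·1^(n+1)/(n+1):
  ∫_0^1 u(x)^2 dx = ∫_0^1 (9*x^2 + 18*x + 9) dx. Term by term:
    ∫_0^1 9*x^2 dx = 3;  ∫_0^1 18*x dx = 9;  ∫_0^1 9 dx = 9.
  Sum: 3 + 9 + 9 = 21.
  ∫_0^1 u'(x)^2 dx = ∫_0^1 (9) dx. Term by term:
    ∫_0^1 9 dx = 9.
Adding: ||u||_{H^1}^2 = 21 + 9 = 30.


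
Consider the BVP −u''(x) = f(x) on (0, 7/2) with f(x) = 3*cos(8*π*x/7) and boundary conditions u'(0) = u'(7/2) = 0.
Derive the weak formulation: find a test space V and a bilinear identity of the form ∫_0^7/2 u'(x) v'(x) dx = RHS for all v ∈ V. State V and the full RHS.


V = H^1(0, 7/2) (no boundary constraint on v; u is determined up to an additive constant); weak form: ∫_0^7/2 u'v' dx = ∫_0^7/2 (3*cos(8*π*x/7)) v dx for all v ∈ V.

Multiply both sides by a test function v and integrate from 0 to 7/2:
  ∫_0^7/2 −u''(x) v(x) dx = ∫_0^7/2 f(x) v(x) dx.
Integrate the LHS by parts once:
  ∫_0^7/2 −u'' v dx = −[u'(x) v(x)]_0^7/2 + ∫_0^7/2 u'(x) v'(x) dx.
Thus ∫_0^7/2 u'(x) v'(x) dx = ∫_0^7/2 f(x) v(x) dx + [u'(x) v(x)]_0^7/2.
Choose V so that boundary terms are either known or forced to vanish.
u has homogeneous Neumann: u'(0) = u'(7/2) = 0. So [u' v]_0^7/2 = 0·v(7/2) − 0·v(0) = 0 for any v; take V = H^1(0, 7/2).
Weak formulation: find u (satisfying any essential BC) such that ∫_0^7/2 u'(x) v'(x) dx = ∫_0^7/2 f v dx for all v ∈ V (homogeneous Neumann, so boundary terms vanish).
Substituting f(x) = 3*cos(8*π*x/7), the right-hand side is ∫_0^7/2 (3*cos(8*π*x/7)) v dx.
Compatibility check (pure Neumann): taking v ≡ 1 ∈ V gives 0 = ∫_0^7/2 f dx + (0) − (0), i.e. ∫_0^7/2 f dx must equal u'(0) − u'(7/2) = 0. Indeed ∫_0^7/2 (3*cos(8*π*x/7)) dx = 0, so the data are compatible. The solution is then unique only up to an additive constant (fix it e.g. by requiring ∫_0^7/2 u dx = 0).


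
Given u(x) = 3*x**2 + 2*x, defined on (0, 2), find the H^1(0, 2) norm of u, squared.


||u||_{H^1}^2 = 4024/15

The H^1 norm (squared) on an interval (0, L) is
  ||u||_{H^1}^2 = ∫_0^L u(x)^2 dx + ∫_0^L u'(x)^2 dx.
Compute u'(x) = 6*x + 2.
Then u(x)^2 = 9*x**4 + 12*x**3 + 4*x**2 and u'(x)^2 = 36*x**2 + 24*x + 4.
Integrate each monomial from 0 to 2 using ∫_0^2 c·x^n dx = c·2^(n+1)/(n+1):
  ∫_0^2 u(x)^2 dx = ∫_0^2 (9*x^4 + 12*x^3 + 4*x^2) dx. Term by term:
    ∫_0^2 9*x^4 dx = 288/5;  ∫_0^2 12*x^3 dx = 48;  ∫_0^2 4*x^2 dx = 32/3.
  Sum: 288/5 + 48 + 32/3 = 1744/15.
  ∫_0^2 u'(x)^2 dx = ∫_0^2 (36*x^2 + 24*x + 4) dx. Term by term:
    ∫_0^2 36*x^2 dx = 96;  ∫_0^2 24*x dx = 48;  ∫_0^2 4 dx = 8.
  Sum: 96 + 48 + 8 = 152.
Adding: ||u||_{H^1}^2 = 1744/15 + 152 = 4024/15.


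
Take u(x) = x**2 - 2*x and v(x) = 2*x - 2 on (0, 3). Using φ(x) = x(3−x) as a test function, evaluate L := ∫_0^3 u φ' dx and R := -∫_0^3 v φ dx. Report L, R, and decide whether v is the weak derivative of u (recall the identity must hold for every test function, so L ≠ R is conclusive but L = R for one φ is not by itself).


LHS = -9/2, RHS = -9/2. Yes, v = u' weakly.

u(x) = x**2 - 2*x, classical derivative u'(x) = 2*x - 2.
φ(x) = x(3−x), so φ'(x) = 3 - 2*x.
Note φ(0) = φ(3) = 0, so the boundary term u·φ vanishes.
LHS = ∫_0^3 u(x) φ'(x) dx = ∫_0^3 (-2*x^3 + 7*x^2 - 6*x) dx. Term by term:
  ∫_0^3 -2*x^3 dx = -81/2;  ∫_0^3 7*x^2 dx = 63;  ∫_0^3 -6*x dx = -27.
Sum: -81/2 + 63 − 27 = -9/2.
So LHS = -9/2.
∫_0^3 v(x) φ(x) dx = ∫_0^3 (-2*x^3 + 8*x^2 - 6*x) dx. Term by term:
  ∫_0^3 -2*x^3 dx = -81/2;  ∫_0^3 8*x^2 dx = 72;  ∫_0^3 -6*x dx = -27.
Sum: -81/2 + 72 − 27 = 9/2.
So RHS = -∫_0^3 v(x) φ(x) dx = -9/2.
LHS = RHS, so the identity holds for this test φ.
Moreover u is smooth here and v(x) = u'(x) = 2*x - 2 pointwise, so the identity holds for every test function. Hence v is the weak derivative of u.


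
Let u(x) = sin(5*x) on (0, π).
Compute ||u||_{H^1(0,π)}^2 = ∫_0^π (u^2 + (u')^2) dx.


||u||_{H^1(0,π)}^2 = 13*π

u'(x) = 5*cos(5*x).
Expand u² and (u')² and integrate term by term on (0, π), using: for integers n ≥ 1, ∫_0^π sin²(nx) dx = ∫_0^π cos²(nx) dx = π/2; for n ≠ n', ∫_0^π sin(nx)sin(n'x) dx = ∫_0^π cos(nx)cos(n'x) dx = 0; and by product-to-sum, ∫_0^π sin(nx)cos(n'x) dx = ½∫_0^π [sin((n+n')x) + sin((n−n')x)] dx, which is 0 when n+n' is even and 2n/(n²−n'²) when n+n' is odd (it need not vanish on (0, π)).
  u² squared terms: (1)²·∫sin(5x)² dx = 1·π/2 = π/2.
  So ∫_0^π u² dx = π/2.
  (u')² squared terms: (5)²·∫cos(5x)² dx = 25·π/2 = 25*π/2.
  So ∫_0^π (u')² dx = 25*π/2.
||u||_{H^1}^2 = (π/2) + (25*π/2) = 13*π.


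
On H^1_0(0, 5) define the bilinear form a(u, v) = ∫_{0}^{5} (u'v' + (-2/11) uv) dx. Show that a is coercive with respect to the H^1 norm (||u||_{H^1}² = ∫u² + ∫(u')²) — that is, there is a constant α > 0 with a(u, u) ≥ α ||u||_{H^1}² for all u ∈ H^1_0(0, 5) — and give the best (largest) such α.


α = (-50/11 + π^2)/(π^2 + 25)

Coercivity of a(·,·) on H^1_0(0, 5) means a(u, u) ≥ α ||u||_{H^1}² for every u ∈ H^1_0.
The interval has length L = 5, and Poincaré/coercivity depend only on L. Here a(u, u) = ∫(u')² + (-2/11)·∫u².
Here c = -2/11 < 0 with |c| < (π/L)² = π^2/25, so coercivity still holds. The condition a(u,u) ≥ α||u||_{H^1}² reads (1−α)∫(u')² ≥ (α−c)∫u². Any admissible α is ≤ 1 (rapidly oscillating u have ∫u²/∫(u')² → 0), and α = 1 would force 0 ≥ (1−c)∫u², impossible since c < 1; so 1−α > 0. By the sharp Poincaré inequality on H^1_0 of an interval of length L, ∫(u')² ≥ (π/L)²∫u² with equality for the first sine mode sin(π(x−x₀)/L) (x₀ the left endpoint), so the inequality holds for all u iff (1−α)(π/L)² ≥ α − c, i.e. α ≤ ((π/L)² + c)/((π/L)² + 1) = (1 + c(L/π)²)/(1 + (L/π)²). (Direct route, valid since c ≤ 0: Poincaré gives c∫u² ≥ c(L/π)²∫(u')², so a(u,u) ≥ (1 + c(L/π)²)∫(u')², while ||u||_{H^1}² ≤ (1 + (L/π)²)∫(u')²; dividing yields the same α.) With (π/L)² = π^2/25 and c = -2/11, the largest admissible constant is α = ((π/L)² + c)/((π/L)² + 1).
Simplifying, α = (-50/11 + π^2)/(π^2 + 25).


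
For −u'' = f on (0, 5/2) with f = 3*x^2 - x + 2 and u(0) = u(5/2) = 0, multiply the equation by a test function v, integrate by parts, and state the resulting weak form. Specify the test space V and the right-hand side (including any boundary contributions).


V = H^1_0(0, 5/2) (so v(0) = v(5/2) = 0); weak form: ∫_0^5/2 u'v' dx = ∫_0^5/2 (3*x^2 - x + 2) v dx for all v ∈ V.

Multiply both sides by a test function v and integrate from 0 to 5/2:
  ∫_0^5/2 −u''(x) v(x) dx = ∫_0^5/2 f(x) v(x) dx.
Integrate the LHS by parts once:
  ∫_0^5/2 −u'' v dx = −[u'(x) v(x)]_0^5/2 + ∫_0^5/2 u'(x) v'(x) dx.
Thus ∫_0^5/2 u'(x) v'(x) dx = ∫_0^5/2 f(x) v(x) dx + [u'(x) v(x)]_0^5/2.
Choose V so that boundary terms are either known or forced to vanish.
u is Dirichlet: u(0) = u(5/2) = 0. Let V = H^1_0(0, 5/2); then v(0) = v(5/2) = 0, and [u' v]_0^5/2 = 0.
Weak formulation: find u (satisfying any essential BC) such that ∫_0^5/2 u'(x) v'(x) dx = ∫_0^5/2 f v dx for all v ∈ V.
Substituting f(x) = 3*x^2 - x + 2, the right-hand side is ∫_0^5/2 (3*x^2 - x + 2) v dx.


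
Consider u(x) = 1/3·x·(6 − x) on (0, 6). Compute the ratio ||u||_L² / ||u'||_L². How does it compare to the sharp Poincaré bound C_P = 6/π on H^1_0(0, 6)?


||u||_L² / ||u'||_L² = 3*sqrt(10)/5 < C_P = 6/π.

u(x) = 1/3·x·(6 − x), so u'(x) = 2 - 2*x/3.
u(x) = 1/3·x·(6 − x) vanishes at x = 0 and x = 6, so u ∈ H^1_0(0, 6). Differentiate via the product rule and integrate the resulting polynomials term by term.
  ∫_0^6 u² dx = ∫_0^6 (x^4/9 - 4*x^3/3 + 4*x^2) dx. Term by term:
    ∫_0^6 x^4/9 dx = 864/5;  ∫_0^6 -4*x^3/3 dx = -432;  ∫_0^6 4*x^2 dx = 288.
  Sum: 864/5 − 432 + 288 = 144/5.
  ∫_0^6 (u')² dx = ∫_0^6 (4*x^2/9 - 8*x/3 + 4) dx. Term by term:
    ∫_0^6 4*x^2/9 dx = 32;  ∫_0^6 -8*x/3 dx = -48;  ∫_0^6 4 dx = 24.
  Sum: 32 − 48 + 24 = 8.
∫_0^6 u² dx = 144/5, so ||u||_L² = 12*sqrt(5)/5.
∫_0^6 (u')² dx = 8, so ||u'||_L² = 2*sqrt(2).
Ratio ||u||_L² / ||u'||_L² = 3*sqrt(10)/5.
Sharp Poincaré constant on H^1_0(0, 6) is C_P = L/π = 6/π, achieved by sin(π/6·x).
A polynomial bump cannot attain the sharp Poincaré constant (only the first sine eigenfunction does), so the ratio is strictly less than C_P, consistent with ||u||_L² ≤ C_P ||u'||_L².


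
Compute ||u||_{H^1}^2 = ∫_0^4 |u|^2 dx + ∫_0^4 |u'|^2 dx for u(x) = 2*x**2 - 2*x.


||u||_{H^1}^2 = 9328/15

The H^1 norm (squared) on an interval (0, L) is
  ||u||_{H^1}^2 = ∫_0^L u(x)^2 dx + ∫_0^L u'(x)^2 dx.
Compute u'(x) = 4*x - 2.
Then u(x)^2 = 4*x**4 - 8*x**3 + 4*x**2 and u'(x)^2 = 16*x**2 - 16*x + 4.
Integrate each monomial from 0 to 4 using ∫_0^4 c·x^n dx = c·4^(n+1)/(n+1):
  ∫_0^4 u(x)^2 dx = ∫_0^4 (4*x^4 - 8*x^3 + 4*x^2) dx. Term by term:
    ∫_0^4 4*x^4 dx = 4096/5;  ∫_0^4 -8*x^3 dx = -512;  ∫_0^4 4*x^2 dx = 256/3.
  Sum: 4096/5 − 512 + 256/3 = 5888/15.
  ∫_0^4 u'(x)^2 dx = ∫_0^4 (16*x^2 - 16*x + 4) dx. Term by term:
    ∫_0^4 16*x^2 dx = 1024/3;  ∫_0^4 -16*x dx = -128;  ∫_0^4 4 dx = 16.
  Sum: 1024/3 − 128 + 16 = 688/3.
Adding: ||u||_{H^1}^2 = 5888/15 + 688/3 = 9328/15.


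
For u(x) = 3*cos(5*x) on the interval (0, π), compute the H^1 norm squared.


||u||_{H^1(0,π)}^2 = 117*π

u'(x) = -15*sin(5*x).
Expand u² and (u')² and integrate term by term on (0, π), using: for integers n ≥ 1, ∫_0^π sin²(nx) dx = ∫_0^π cos²(nx) dx = π/2; for n ≠ n', ∫_0^π sin(nx)sin(n'x) dx = ∫_0^π cos(nx)cos(n'x) dx = 0; and by product-to-sum, ∫_0^π sin(nx)cos(n'x) dx = ½∫_0^π [sin((n+n')x) + sin((n−n')x)] dx, which is 0 when n+n' is even and 2n/(n²−n'²) when n+n' is odd (it need not vanish on (0, π)).
  u² squared terms: (3)²·∫cos(5x)² dx = 9·π/2 = 9*π/2.
  So ∫_0^π u² dx = 9*π/2.
  (u')² squared terms: (-15)²·∫sin(5x)² dx = 225·π/2 = 225*π/2.
  So ∫_0^π (u')² dx = 225*π/2.
||u||_{H^1}^2 = (9*π/2) + (225*π/2) = 117*π.


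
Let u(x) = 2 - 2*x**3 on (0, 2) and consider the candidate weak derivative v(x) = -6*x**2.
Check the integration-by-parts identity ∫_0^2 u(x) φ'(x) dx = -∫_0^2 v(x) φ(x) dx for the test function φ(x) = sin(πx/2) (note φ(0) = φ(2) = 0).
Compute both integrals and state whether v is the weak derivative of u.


LHS = -192/π^3 + 48/π, RHS = -192/π^3 + 48/π. Yes, v = u' weakly.

u(x) = 2 - 2*x**3, classical derivative u'(x) = -6*x**2.
φ(x) = sin(πx/2), so φ'(x) = π*cos(π*x/2)/2.
Note φ(0) = φ(2) = 0, so the boundary term u·φ vanishes.
LHS = ∫_0^2 u(x) φ'(x) dx = ∫_0^2 (-π*x^3*cos(π*x/2) + π*cos(π*x/2)) dx. Term by term:
  ∫_0^2 π*cos(π*x/2) dx = 0;  ∫_0^2 -π*x^3*cos(π*x/2) dx = -192/π^3 + 48/π.
Sum: 0 + -192/π^3 + 48/π = -192/π^3 + 48/π.
So LHS = -192/π^3 + 48/π.
∫_0^2 v(x) φ(x) dx = ∫_0^2 (-6*x^2*sin(π*x/2)) dx. Term by term:
  ∫_0^2 -6*x^2*sin(π*x/2) dx = -48/π + 192/π^3.
So RHS = -∫_0^2 v(x) φ(x) dx = -192/π^3 + 48/π.
LHS = RHS, so the identity holds for this test φ.
Moreover u is smooth here and v(x) = u'(x) = -6*x**2 pointwise, so the identity holds for every test function. Hence v is the weak derivative of u.


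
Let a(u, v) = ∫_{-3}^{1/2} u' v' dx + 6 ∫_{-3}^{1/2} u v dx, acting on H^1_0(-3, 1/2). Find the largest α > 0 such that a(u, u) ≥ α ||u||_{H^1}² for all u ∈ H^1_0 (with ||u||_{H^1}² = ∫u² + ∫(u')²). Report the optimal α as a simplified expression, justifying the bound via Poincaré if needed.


α = 1

Coercivity of a(·,·) on H^1_0(-3, 1/2) means a(u, u) ≥ α ||u||_{H^1}² for every u ∈ H^1_0.
The interval has length L = 7/2, and Poincaré/coercivity depend only on L. Here a(u, u) = ∫(u')² + (6)·∫u².
Here c = 6 ≥ 1, so a(u,u) = ∫(u')² + c∫u² ≥ ∫(u')² + ∫u² = ||u||_{H^1}², i.e. α = 1 works. No larger α is possible: a(u,u) ≥ α||u||_{H^1}² means (1−α)∫(u')² ≥ (α−c)∫u², and for the modes u_n = sin(nπ(x−x₀)/L) (x₀ the left endpoint) one has ∫u_n²/∫(u_n')² = (L/(nπ))² → 0, so a(u_n,u_n)/||u_n||_{H^1}² → 1. Hence the optimal constant is α = 1.
Therefore α = 1.


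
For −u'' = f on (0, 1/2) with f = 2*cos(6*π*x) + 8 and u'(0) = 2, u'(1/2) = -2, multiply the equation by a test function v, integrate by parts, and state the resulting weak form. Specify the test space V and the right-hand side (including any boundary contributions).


V = H^1(0, 1/2) (v unrestricted at boundary; u is determined up to an additive constant); weak form: ∫_0^1/2 u'v' dx = ∫_0^1/2 (2*cos(6*π*x) + 8) v dx − 2·v(1/2) − 2·v(0) for all v ∈ V.

Multiply both sides by a test function v and integrate from 0 to 1/2:
  ∫_0^1/2 −u''(x) v(x) dx = ∫_0^1/2 f(x) v(x) dx.
Integrate the LHS by parts once:
  ∫_0^1/2 −u'' v dx = −[u'(x) v(x)]_0^1/2 + ∫_0^1/2 u'(x) v'(x) dx.
Thus ∫_0^1/2 u'(x) v'(x) dx = ∫_0^1/2 f(x) v(x) dx + [u'(x) v(x)]_0^1/2.
Choose V so that boundary terms are either known or forced to vanish.
u has inhomogeneous Neumann u'(0) = 2, u'(1/2) = -2. [u' v]_0^1/2 = (-2)·v(1/2) − (2)·v(0) = − 2·v(1/2) − 2·v(0). Take V = H^1(0, 1/2); boundary term becomes part of RHS.
Weak formulation: find u (satisfying any essential BC) such that ∫_0^1/2 u'(x) v'(x) dx = ∫_0^1/2 f v dx − 2·v(1/2) − 2·v(0) for all v ∈ V (Neumann data are natural BCs: they enter the RHS as boundary terms).
Substituting f(x) = 2*cos(6*π*x) + 8, the right-hand side is ∫_0^1/2 (2*cos(6*π*x) + 8) v dx − 2·v(1/2) − 2·v(0).
Compatibility check (pure Neumann): taking v ≡ 1 ∈ V gives 0 = ∫_0^1/2 f dx + (-2) − (2), i.e. ∫_0^1/2 f dx must equal u'(0) − u'(1/2) = 4. Indeed ∫_0^1/2 (2*cos(6*π*x) + 8) dx = 4, so the data are compatible. The solution is then unique only up to an additive constant (fix it e.g. by requiring ∫_0^1/2 u dx = 0).


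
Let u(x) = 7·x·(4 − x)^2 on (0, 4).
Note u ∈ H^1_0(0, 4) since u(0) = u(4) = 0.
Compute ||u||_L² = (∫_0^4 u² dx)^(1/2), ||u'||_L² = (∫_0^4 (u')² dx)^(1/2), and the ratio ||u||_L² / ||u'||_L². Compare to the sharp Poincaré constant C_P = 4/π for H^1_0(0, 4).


||u||_L² / ||u'||_L² = 2*sqrt(14)/7 < C_P = 4/π.

u(x) = 7·x·(4 − x)^2, so u'(x) = 7*(x - 4)*(3*x - 4).
u(x) = 7·x·(4 − x)^2 vanishes at x = 0 and x = 4, so u ∈ H^1_0(0, 4). Differentiate via the product rule and integrate the resulting polynomials term by term.
  ∫_0^4 u² dx = ∫_0^4 (49*x^6 - 784*x^5 + 4704*x^4 - 12544*x^3 + 12544*x^2) dx. Term by term:
    ∫_0^4 49*x^6 dx = 114688;  ∫_0^4 -784*x^5 dx = -1605632/3;  ∫_0^4 4704*x^4 dx = 4816896/5;
    ∫_0^4 -12544*x^3 dx = -802816;  ∫_0^4 12544*x^2 dx = 802816/3.
  Sum: 114688 − 1605632/3 + 4816896/5 − 802816 + 802816/3 = 114688/15.
  ∫_0^4 (u')² dx = ∫_0^4 (441*x^4 - 4704*x^3 + 17248*x^2 - 25088*x + 12544) dx. Term by term:
    ∫_0^4 441*x^4 dx = 451584/5;  ∫_0^4 -4704*x^3 dx = -301056;  ∫_0^4 17248*x^2 dx = 1103872/3;
    ∫_0^4 -25088*x dx = -200704;  ∫_0^4 12544 dx = 50176.
  Sum: 451584/5 − 301056 + 1103872/3 − 200704 + 50176 = 100352/15.
∫_0^4 u² dx = 114688/15, so ||u||_L² = 128*sqrt(105)/15.
∫_0^4 (u')² dx = 100352/15, so ||u'||_L² = 224*sqrt(30)/15.
Ratio ||u||_L² / ||u'||_L² = 2*sqrt(14)/7.
Sharp Poincaré constant on H^1_0(0, 4) is C_P = L/π = 4/π, achieved by sin(π/4·x).
A polynomial bump cannot attain the sharp Poincaré constant (only the first sine eigenfunction does), so the ratio is strictly less than C_P, consistent with ||u||_L² ≤ C_P ||u'||_L².


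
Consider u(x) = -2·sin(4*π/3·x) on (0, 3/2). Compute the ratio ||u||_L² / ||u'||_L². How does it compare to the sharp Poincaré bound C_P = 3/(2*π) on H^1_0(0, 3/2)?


||u||_L² / ||u'||_L² = 3/(4*π) < C_P = 3/(2*π).

u(x) = -2·sin(4*π/3·x), so u'(x) = -8*π*cos(4*π*x/3)/3.
Writing u(x) = A·sin(kπx/L) with A = -2 and k = 2, use ∫_0^L sin²(kπx/L) dx = L/2 and ∫_0^L cos²(kπx/L) dx = L/2.
u² = 4·sin²(4*π/3·x) and (u')² = 64*π^2/9·cos²(4*π/3·x), and each of sin², cos² integrates to L/2 = 3/4 over (0, 3/2).
∫_0^3/2 u² dx = 3, so ||u||_L² = sqrt(3).
∫_0^3/2 (u')² dx = 16*π^2/3, so ||u'||_L² = 4*sqrt(3)*π/3.
Ratio ||u||_L² / ||u'||_L² = 3/(4*π).
Sharp Poincaré constant on H^1_0(0, 3/2) is C_P = L/π = 3/(2*π), achieved by sin(2*π/3·x).
This is the k = 2 harmonic; the ratio L/(kπ) is strictly less than C_P = L/π, consistent with the sharp inequality ||u||_L² ≤ C_P ||u'||_L².


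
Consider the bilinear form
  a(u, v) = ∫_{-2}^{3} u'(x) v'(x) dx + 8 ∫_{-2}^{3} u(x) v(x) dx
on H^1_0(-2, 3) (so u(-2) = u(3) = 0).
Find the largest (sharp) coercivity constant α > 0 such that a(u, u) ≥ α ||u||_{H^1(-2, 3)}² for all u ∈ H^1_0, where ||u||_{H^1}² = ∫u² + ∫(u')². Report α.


α = 1

Coercivity of a(·,·) on H^1_0(-2, 3) means a(u, u) ≥ α ||u||_{H^1}² for every u ∈ H^1_0.
The interval has length L = 5, and Poincaré/coercivity depend only on L. Here a(u, u) = ∫(u')² + (8)·∫u².
Here c = 8 ≥ 1, so a(u,u) = ∫(u')² + c∫u² ≥ ∫(u')² + ∫u² = ||u||_{H^1}², i.e. α = 1 works. No larger α is possible: a(u,u) ≥ α||u||_{H^1}² means (1−α)∫(u')² ≥ (α−c)∫u², and for the modes u_n = sin(nπ(x−x₀)/L) (x₀ the left endpoint) one has ∫u_n²/∫(u_n')² = (L/(nπ))² → 0, so a(u_n,u_n)/||u_n||_{H^1}² → 1. Hence the optimal constant is α = 1.
Therefore α = 1.


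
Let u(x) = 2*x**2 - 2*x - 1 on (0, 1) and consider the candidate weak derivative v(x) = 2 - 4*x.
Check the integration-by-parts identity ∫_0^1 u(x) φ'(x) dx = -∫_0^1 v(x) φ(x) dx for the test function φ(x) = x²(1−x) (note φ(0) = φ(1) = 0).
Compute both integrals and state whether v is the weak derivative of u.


LHS = -1/30, RHS = 1/30. No, v is not the weak derivative of u.

u(x) = 2*x**2 - 2*x - 1, classical derivative u'(x) = 4*x - 2.
φ(x) = x²(1−x), so φ'(x) = x*(2 - 3*x).
Note φ(0) = φ(1) = 0, so the boundary term u·φ vanishes.
LHS = ∫_0^1 u(x) φ'(x) dx = ∫_0^1 (-6*x^4 + 10*x^3 - x^2 - 2*x) dx. Term by term:
  ∫_0^1 -6*x^4 dx = -6/5;  ∫_0^1 10*x^3 dx = 5/2;  ∫_0^1 -x^2 dx = -1/3;
  ∫_0^1 -2*x dx = -1.
Sum: -6/5 + 5/2 − 1/3 − 1 = -1/30.
So LHS = -1/30.
∫_0^1 v(x) φ(x) dx = ∫_0^1 (4*x^4 - 6*x^3 + 2*x^2) dx. Term by term:
  ∫_0^1 4*x^4 dx = 4/5;  ∫_0^1 -6*x^3 dx = -3/2;  ∫_0^1 2*x^2 dx = 2/3.
Sum: 4/5 − 3/2 + 2/3 = -1/30.
So RHS = -∫_0^1 v(x) φ(x) dx = 1/30.
LHS − RHS = -1/15 ≠ 0, so the identity fails.
(For a valid weak derivative the identity must hold for EVERY test function, in particular this one. The failure shows v is NOT the weak derivative of u.)
Correct weak derivative would be u'(x) = 4*x - 2.


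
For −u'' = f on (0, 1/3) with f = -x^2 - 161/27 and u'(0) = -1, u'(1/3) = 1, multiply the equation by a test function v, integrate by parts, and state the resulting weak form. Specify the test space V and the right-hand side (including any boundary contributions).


V = H^1(0, 1/3) (v unrestricted at boundary; u is determined up to an additive constant); weak form: ∫_0^1/3 u'v' dx = ∫_0^1/3 (-x^2 - 161/27) v dx + v(1/3) + v(0) for all v ∈ V.

Multiply both sides by a test function v and integrate from 0 to 1/3:
  ∫_0^1/3 −u''(x) v(x) dx = ∫_0^1/3 f(x) v(x) dx.
Integrate the LHS by parts once:
  ∫_0^1/3 −u'' v dx = −[u'(x) v(x)]_0^1/3 + ∫_0^1/3 u'(x) v'(x) dx.
Thus ∫_0^1/3 u'(x) v'(x) dx = ∫_0^1/3 f(x) v(x) dx + [u'(x) v(x)]_0^1/3.
Choose V so that boundary terms are either known or forced to vanish.
u has inhomogeneous Neumann u'(0) = -1, u'(1/3) = 1. [u' v]_0^1/3 = (1)·v(1/3) − (-1)·v(0) = v(1/3) + v(0). Take V = H^1(0, 1/3); boundary term becomes part of RHS.
Weak formulation: find u (satisfying any essential BC) such that ∫_0^1/3 u'(x) v'(x) dx = ∫_0^1/3 f v dx + v(1/3) + v(0) for all v ∈ V (Neumann data are natural BCs: they enter the RHS as boundary terms).
Substituting f(x) = -x^2 - 161/27, the right-hand side is ∫_0^1/3 (-x^2 - 161/27) v dx + v(1/3) + v(0).
Compatibility check (pure Neumann): taking v ≡ 1 ∈ V gives 0 = ∫_0^1/3 f dx + (1) − (-1), i.e. ∫_0^1/3 f dx must equal u'(0) − u'(1/3) = -2. Indeed ∫_0^1/3 (-x^2 - 161/27) dx = -2, so the data are compatible. The solution is then unique only up to an additive constant (fix it e.g. by requiring ∫_0^1/3 u dx = 0).


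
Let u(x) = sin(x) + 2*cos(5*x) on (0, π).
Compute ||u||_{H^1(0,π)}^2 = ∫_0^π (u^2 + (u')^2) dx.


||u||_{H^1(0,π)}^2 = 53*π

u'(x) = -10*sin(5*x) + cos(x).
Expand u² and (u')² and integrate term by term on (0, π), using: for integers n ≥ 1, ∫_0^π sin²(nx) dx = ∫_0^π cos²(nx) dx = π/2; for n ≠ n', ∫_0^π sin(nx)sin(n'x) dx = ∫_0^π cos(nx)cos(n'x) dx = 0; and by product-to-sum, ∫_0^π sin(nx)cos(n'x) dx = ½∫_0^π [sin((n+n')x) + sin((n−n')x)] dx, which is 0 when n+n' is even and 2n/(n²−n'²) when n+n' is odd (it need not vanish on (0, π)).
  u² squared terms: (2)²·∫cos(5x)² dx = 4·π/2 = 2*π;  (1)²·∫sin(x)² dx = 1·π/2 = π/2.
  u² cross terms: 2·(2)·(1)·∫cos(5x)·sin(x) dx = 4·(0) = 0.
  So ∫_0^π u² dx = 2*π + π/2 + 0 = 5*π/2.
  (u')² squared terms: (-10)²·∫sin(5x)² dx = 100·π/2 = 50*π;  (1)²·∫cos(x)² dx = 1·π/2 = π/2.
  (u')² cross terms: 2·(-10)·(1)·∫sin(5x)·cos(x) dx = -20·(0) = 0.
  So ∫_0^π (u')² dx = 50*π + π/2 + 0 = 101*π/2.
||u||_{H^1}^2 = (5*π/2) + (101*π/2) = 53*π.


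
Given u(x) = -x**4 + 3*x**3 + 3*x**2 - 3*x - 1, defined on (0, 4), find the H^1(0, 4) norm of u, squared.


||u||_{H^1}^2 = 1069352/315

The H^1 norm (squared) on an interval (0, L) is
  ||u||_{H^1}^2 = ∫_0^L u(x)^2 dx + ∫_0^L u'(x)^2 dx.
Compute u'(x) = -4*x**3 + 9*x**2 + 6*x - 3.
Then u(x)^2 = x**8 - 6*x**7 + 3*x**6 + 24*x**5 - 7*x**4 - 24*x**3 + 3*x**2 + 6*x + 1 and u'(x)^2 = 16*x**6 - 72*x**5 + 33*x**4 + 132*x**3 - 18*x**2 - 36*x + 9.
Integrate each monomial from 0 to 4 using ∫_0^4 c·x^n dx = c·4^(n+1)/(n+1):
  ∫_0^4 u(x)^2 dx = ∫_0^4 (x^8 - 6*x^7 + 3*x^6 + 24*x^5 - 7*x^4 - 24*x^3 + 3*x^2 + 6*x + 1) dx. Term by term:
    ∫_0^4 x^8 dx = 262144/9;  ∫_0^4 -6*x^7 dx = -49152;  ∫_0^4 3*x^6 dx = 49152/7;
    ∫_0^4 24*x^5 dx = 16384;  ∫_0^4 -7*x^4 dx = -7168/5;  ∫_0^4 -24*x^3 dx = -1536;
    ∫_0^4 3*x^2 dx = 64;  ∫_0^4 6*x dx = 48;  ∫_0^4 1 dx = 4.
  Sum: 262144/9 − 49152 + 49152/7 + 16384 − 7168/5 − 1536 + 64 + 48 + 4 = 166076/315.
  ∫_0^4 u'(x)^2 dx = ∫_0^4 (16*x^6 - 72*x^5 + 33*x^4 + 132*x^3 - 18*x^2 - 36*x + 9) dx. Term by term:
    ∫_0^4 16*x^6 dx = 262144/7;  ∫_0^4 -72*x^5 dx = -49152;  ∫_0^4 33*x^4 dx = 33792/5;
    ∫_0^4 132*x^3 dx = 8448;  ∫_0^4 -18*x^2 dx = -384;  ∫_0^4 -36*x dx = -288;
    ∫_0^4 9 dx = 36.
  Sum: 262144/7 − 49152 + 33792/5 + 8448 − 384 − 288 + 36 = 100364/35.
Adding: ||u||_{H^1}^2 = 166076/315 + 100364/35 = 1069352/315.


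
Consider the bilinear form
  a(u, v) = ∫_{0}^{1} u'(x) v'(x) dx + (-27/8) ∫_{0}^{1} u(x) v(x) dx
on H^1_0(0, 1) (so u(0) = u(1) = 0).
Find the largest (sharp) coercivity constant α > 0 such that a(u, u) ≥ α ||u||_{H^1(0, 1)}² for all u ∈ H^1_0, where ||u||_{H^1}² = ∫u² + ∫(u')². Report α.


α = (-27/8 + π^2)/(1 + π^2)

Coercivity of a(·,·) on H^1_0(0, 1) means a(u, u) ≥ α ||u||_{H^1}² for every u ∈ H^1_0.
The interval has length L = 1, and Poincaré/coercivity depend only on L. Here a(u, u) = ∫(u')² + (-27/8)·∫u².
Here c = -27/8 < 0 with |c| < (π/L)² = π^2, so coercivity still holds. The condition a(u,u) ≥ α||u||_{H^1}² reads (1−α)∫(u')² ≥ (α−c)∫u². Any admissible α is ≤ 1 (rapidly oscillating u have ∫u²/∫(u')² → 0), and α = 1 would force 0 ≥ (1−c)∫u², impossible since c < 1; so 1−α > 0. By the sharp Poincaré inequality on H^1_0 of an interval of length L, ∫(u')² ≥ (π/L)²∫u² with equality for the first sine mode sin(π(x−x₀)/L) (x₀ the left endpoint), so the inequality holds for all u iff (1−α)(π/L)² ≥ α − c, i.e. α ≤ ((π/L)² + c)/((π/L)² + 1) = (1 + c(L/π)²)/(1 + (L/π)²). (Direct route, valid since c ≤ 0: Poincaré gives c∫u² ≥ c(L/π)²∫(u')², so a(u,u) ≥ (1 + c(L/π)²)∫(u')², while ||u||_{H^1}² ≤ (1 + (L/π)²)∫(u')²; dividing yields the same α.) With (π/L)² = π^2 and c = -27/8, the largest admissible constant is α = ((π/L)² + c)/((π/L)² + 1).
Simplifying, α = (-27/8 + π^2)/(1 + π^2).


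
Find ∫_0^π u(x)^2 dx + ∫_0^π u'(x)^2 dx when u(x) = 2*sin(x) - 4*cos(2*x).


||u||_{H^1(0,π)}^2 = 160/3 + 44*π

u'(x) = 8*sin(2*x) + 2*cos(x).
Expand u² and (u')² and integrate term by term on (0, π), using: for integers n ≥ 1, ∫_0^π sin²(nx) dx = ∫_0^π cos²(nx) dx = π/2; for n ≠ n', ∫_0^π sin(nx)sin(n'x) dx = ∫_0^π cos(nx)cos(n'x) dx = 0; and by product-to-sum, ∫_0^π sin(nx)cos(n'x) dx = ½∫_0^π [sin((n+n')x) + sin((n−n')x)] dx, which is 0 when n+n' is even and 2n/(n²−n'²) when n+n' is odd (it need not vanish on (0, π)).
  u² squared terms: (-4)²·∫cos(2x)² dx = 16·π/2 = 8*π;  (2)²·∫sin(x)² dx = 4·π/2 = 2*π.
  u² cross terms: 2·(-4)·(2)·∫cos(2x)·sin(x) dx = -16·(-2/3) = 32/3.
  So ∫_0^π u² dx = 8*π + 2*π + 32/3 = 32/3 + 10*π.
  (u')² squared terms: (2)²·∫cos(x)² dx = 4·π/2 = 2*π;  (8)²·∫sin(2x)² dx = 64·π/2 = 32*π.
  (u')² cross terms: 2·(2)·(8)·∫cos(x)·sin(2x) dx = 32·(4/3) = 128/3.
  So ∫_0^π (u')² dx = 2*π + 32*π + 128/3 = 128/3 + 34*π.
||u||_{H^1}^2 = (32/3 + 10*π) + (128/3 + 34*π) = 160/3 + 44*π.


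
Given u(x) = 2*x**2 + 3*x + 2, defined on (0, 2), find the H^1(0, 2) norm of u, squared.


||u||_{H^1}^2 = 1298/5

The H^1 norm (squared) on an interval (0, L) is
  ||u||_{H^1}^2 = ∫_0^L u(x)^2 dx + ∫_0^L u'(x)^2 dx.
Compute u'(x) = 4*x + 3.
Then u(x)^2 = 4*x**4 + 12*x**3 + 17*x**2 + 12*x + 4 and u'(x)^2 = 16*x**2 + 24*x + 9.
Integrate each monomial from 0 to 2 using ∫_0^2 c·x^n dx = c·2^(n+1)/(n+1):
  ∫_0^2 u(x)^2 dx = ∫_0^2 (4*x^4 + 12*x^3 + 17*x^2 + 12*x + 4) dx. Term by term:
    ∫_0^2 4*x^4 dx = 128/5;  ∫_0^2 12*x^3 dx = 48;  ∫_0^2 17*x^2 dx = 136/3;
    ∫_0^2 12*x dx = 24;  ∫_0^2 4 dx = 8.
  Sum: 128/5 + 48 + 136/3 + 24 + 8 = 2264/15.
  ∫_0^2 u'(x)^2 dx = ∫_0^2 (16*x^2 + 24*x + 9) dx. Term by term:
    ∫_0^2 16*x^2 dx = 128/3;  ∫_0^2 24*x dx = 48;  ∫_0^2 9 dx = 18.
  Sum: 128/3 + 48 + 18 = 326/3.
Adding: ||u||_{H^1}^2 = 2264/15 + 326/3 = 1298/5.


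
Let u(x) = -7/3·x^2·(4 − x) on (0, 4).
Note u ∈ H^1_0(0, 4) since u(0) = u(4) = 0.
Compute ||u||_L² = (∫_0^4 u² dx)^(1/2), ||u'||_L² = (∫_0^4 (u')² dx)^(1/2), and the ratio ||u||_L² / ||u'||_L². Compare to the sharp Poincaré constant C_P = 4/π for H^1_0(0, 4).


||u||_L² / ||u'||_L² = 2*sqrt(14)/7 < C_P = 4/π.

u(x) = -7/3·x^2·(4 − x), so u'(x) = 7*x*(3*x - 8)/3.
u(x) = -7/3·x^2·(4 − x) vanishes at x = 0 and x = 4, so u ∈ H^1_0(0, 4). Differentiate via the product rule and integrate the resulting polynomials term by term.
  ∫_0^4 u² dx = ∫_0^4 (49*x^6/9 - 392*x^5/9 + 784*x^4/9) dx. Term by term:
    ∫_0^4 49*x^6/9 dx = 114688/9;  ∫_0^4 -392*x^5/9 dx = -802816/27;  ∫_0^4 784*x^4/9 dx = 802816/45.
  Sum: 114688/9 − 802816/27 + 802816/45 = 114688/135.
  ∫_0^4 (u')² dx = ∫_0^4 (49*x^4 - 784*x^3/3 + 3136*x^2/9) dx. Term by term:
    ∫_0^4 49*x^4 dx = 50176/5;  ∫_0^4 -784*x^3/3 dx = -50176/3;  ∫_0^4 3136*x^2/9 dx = 200704/27.
  Sum: 50176/5 − 50176/3 + 200704/27 = 100352/135.
∫_0^4 u² dx = 114688/135, so ||u||_L² = 128*sqrt(105)/45.
∫_0^4 (u')² dx = 100352/135, so ||u'||_L² = 224*sqrt(30)/45.
Ratio ||u||_L² / ||u'||_L² = 2*sqrt(14)/7.
Sharp Poincaré constant on H^1_0(0, 4) is C_P = L/π = 4/π, achieved by sin(π/4·x).
A polynomial bump cannot attain the sharp Poincaré constant (only the first sine eigenfunction does), so the ratio is strictly less than C_P, consistent with ||u||_L² ≤ C_P ||u'||_L².


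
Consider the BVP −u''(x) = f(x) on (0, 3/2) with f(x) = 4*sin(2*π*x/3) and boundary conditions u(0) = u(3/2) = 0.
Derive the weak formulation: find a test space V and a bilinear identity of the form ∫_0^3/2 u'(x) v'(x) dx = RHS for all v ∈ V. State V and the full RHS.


V = H^1_0(0, 3/2) (so v(0) = v(3/2) = 0); weak form: ∫_0^3/2 u'v' dx = ∫_0^3/2 (4*sin(2*π*x/3)) v dx for all v ∈ V.

Multiply both sides by a test function v and integrate from 0 to 3/2:
  ∫_0^3/2 −u''(x) v(x) dx = ∫_0^3/2 f(x) v(x) dx.
Integrate the LHS by parts once:
  ∫_0^3/2 −u'' v dx = −[u'(x) v(x)]_0^3/2 + ∫_0^3/2 u'(x) v'(x) dx.
Thus ∫_0^3/2 u'(x) v'(x) dx = ∫_0^3/2 f(x) v(x) dx + [u'(x) v(x)]_0^3/2.
Choose V so that boundary terms are either known or forced to vanish.
u is Dirichlet: u(0) = u(3/2) = 0. Let V = H^1_0(0, 3/2); then v(0) = v(3/2) = 0, and [u' v]_0^3/2 = 0.
Weak formulation: find u (satisfying any essential BC) such that ∫_0^3/2 u'(x) v'(x) dx = ∫_0^3/2 f v dx for all v ∈ V.
Substituting f(x) = 4*sin(2*π*x/3), the right-hand side is ∫_0^3/2 (4*sin(2*π*x/3)) v dx.


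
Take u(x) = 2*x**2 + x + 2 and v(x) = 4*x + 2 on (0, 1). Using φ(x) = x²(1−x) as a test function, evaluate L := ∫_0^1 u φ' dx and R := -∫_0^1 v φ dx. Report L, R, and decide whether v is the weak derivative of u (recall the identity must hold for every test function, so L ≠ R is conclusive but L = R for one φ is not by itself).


LHS = -17/60, RHS = -11/30. No, v is not the weak derivative of u.

u(x) = 2*x**2 + x + 2, classical derivative u'(x) = 4*x + 1.
φ(x) = x²(1−x), so φ'(x) = x*(2 - 3*x).
Note φ(0) = φ(1) = 0, so the boundary term u·φ vanishes.
LHS = ∫_0^1 u(x) φ'(x) dx = ∫_0^1 (-6*x^4 + x^3 - 4*x^2 + 4*x) dx. Term by term:
  ∫_0^1 -6*x^4 dx = -6/5;  ∫_0^1 x^3 dx = 1/4;  ∫_0^1 -4*x^2 dx = -4/3;
  ∫_0^1 4*x dx = 2.
Sum: -6/5 + 1/4 − 4/3 + 2 = -17/60.
So LHS = -17/60.
∫_0^1 v(x) φ(x) dx = ∫_0^1 (-4*x^4 + 2*x^3 + 2*x^2) dx. Term by term:
  ∫_0^1 -4*x^4 dx = -4/5;  ∫_0^1 2*x^3 dx = 1/2;  ∫_0^1 2*x^2 dx = 2/3.
Sum: -4/5 + 1/2 + 2/3 = 11/30.
So RHS = -∫_0^1 v(x) φ(x) dx = -11/30.
LHS − RHS = 1/12 ≠ 0, so the identity fails.
(For a valid weak derivative the identity must hold for EVERY test function, in particular this one. The failure shows v is NOT the weak derivative of u.)
Correct weak derivative would be u'(x) = 4*x + 1.


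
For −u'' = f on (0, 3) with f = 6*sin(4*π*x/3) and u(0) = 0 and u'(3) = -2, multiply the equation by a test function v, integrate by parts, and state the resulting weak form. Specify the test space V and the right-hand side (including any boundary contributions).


V = {v ∈ H^1(0, 3) : v(0) = 0} (test functions vanish at x = 0 where u is specified); weak form: ∫_0^3 u'v' dx = ∫_0^3 (6*sin(4*π*x/3)) v dx − 2·v(3) for all v ∈ V.

Multiply both sides by a test function v and integrate from 0 to 3:
  ∫_0^3 −u''(x) v(x) dx = ∫_0^3 f(x) v(x) dx.
Integrate the LHS by parts once:
  ∫_0^3 −u'' v dx = −[u'(x) v(x)]_0^3 + ∫_0^3 u'(x) v'(x) dx.
Thus ∫_0^3 u'(x) v'(x) dx = ∫_0^3 f(x) v(x) dx + [u'(x) v(x)]_0^3.
Choose V so that boundary terms are either known or forced to vanish.
Mixed BC: u(0) = 0 (Dirichlet) and u'(3) = -2 (Neumann). Define V = {v ∈ H^1(0, 3) : v(0) = 0}. Then [u' v]_0^3 = u'(3)·v(3) − u'(0)·0 = − 2·v(3).
Weak formulation: find u (satisfying any essential BC) such that ∫_0^3 u'(x) v'(x) dx = ∫_0^3 f v dx − 2·v(3) for all v ∈ V (Dirichlet at 0 absorbed into V; Neumann datum at x = 3 contributes the boundary term).
Substituting f(x) = 6*sin(4*π*x/3), the right-hand side is ∫_0^3 (6*sin(4*π*x/3)) v dx − 2·v(3).


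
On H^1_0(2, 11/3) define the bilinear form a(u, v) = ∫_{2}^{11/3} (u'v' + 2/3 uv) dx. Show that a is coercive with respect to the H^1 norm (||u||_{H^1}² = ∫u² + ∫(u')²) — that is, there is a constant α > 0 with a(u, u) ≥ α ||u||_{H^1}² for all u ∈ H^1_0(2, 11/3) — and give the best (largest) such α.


α = (50 + 27*π^2)/(3*(25 + 9*π^2))

Coercivity of a(·,·) on H^1_0(2, 11/3) means a(u, u) ≥ α ||u||_{H^1}² for every u ∈ H^1_0.
The interval has length L = 5/3, and Poincaré/coercivity depend only on L. Here a(u, u) = ∫(u')² + (2/3)·∫u².
Here 0 < c = 2/3 < 1. The condition a(u,u) ≥ α||u||_{H^1}² reads (1−α)∫(u')² ≥ (α−c)∫u². Any admissible α is ≤ 1 (rapidly oscillating u have ∫u²/∫(u')² → 0), and α = 1 would force 0 ≥ (1−c)∫u², impossible since c < 1; so 1−α > 0. By the sharp Poincaré inequality on H^1_0 of an interval of length L, ∫(u')² ≥ (π/L)²∫u² with equality for the first sine mode sin(π(x−x₀)/L) (x₀ the left endpoint), so the inequality holds for all u iff (1−α)(π/L)² ≥ α − c, i.e. α ≤ ((π/L)² + c)/((π/L)² + 1) = (1 + c(L/π)²)/(1 + (L/π)²). With (π/L)² = 9*π^2/25 and c = 2/3, the largest admissible constant is α = ((π/L)² + c)/((π/L)² + 1).
Simplifying, α = (50 + 27*π^2)/(3*(25 + 9*π^2)).


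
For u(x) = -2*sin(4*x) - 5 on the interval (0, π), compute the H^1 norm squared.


||u||_{H^1(0,π)}^2 = 59*π

u'(x) = -8*cos(4*x).
Expand u² and (u')² and integrate term by term on (0, π), using: for integers n ≥ 1, ∫_0^π sin²(nx) dx = ∫_0^π cos²(nx) dx = π/2; for n ≠ n', ∫_0^π sin(nx)sin(n'x) dx = ∫_0^π cos(nx)cos(n'x) dx = 0; and by product-to-sum, ∫_0^π sin(nx)cos(n'x) dx = ½∫_0^π [sin((n+n')x) + sin((n−n')x)] dx, which is 0 when n+n' is even and 2n/(n²−n'²) when n+n' is odd (it need not vanish on (0, π)). For the constant mode: ∫_0^π 1 dx = π, ∫_0^π cos(nx) dx = 0, ∫_0^π sin(nx) dx = (1−(−1)^n)/n.
  u² squared terms: (-5)²·∫1 dx = 25·π = 25*π;  (-2)²·∫sin(4x)² dx = 4·π/2 = 2*π.
  u² cross terms: 2·(-5)·(-2)·∫1·sin(4x) dx = 20·(0) = 0.
  So ∫_0^π u² dx = 25*π + 2*π + 0 = 27*π.
  (u')² squared terms: (-8)²·∫cos(4x)² dx = 64·π/2 = 32*π.
  So ∫_0^π (u')² dx = 32*π.
||u||_{H^1}^2 = (27*π) + (32*π) = 59*π.


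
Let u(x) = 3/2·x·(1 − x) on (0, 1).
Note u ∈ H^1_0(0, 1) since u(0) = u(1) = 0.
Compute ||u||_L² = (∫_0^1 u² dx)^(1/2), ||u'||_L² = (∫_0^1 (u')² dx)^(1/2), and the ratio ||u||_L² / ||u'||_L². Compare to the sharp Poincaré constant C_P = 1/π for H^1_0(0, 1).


||u||_L² / ||u'||_L² = sqrt(10)/10 < C_P = 1/π.

u(x) = 3/2·x·(1 − x), so u'(x) = 3/2 - 3*x.
u(x) = 3/2·x·(1 − x) vanishes at x = 0 and x = 1, so u ∈ H^1_0(0, 1). Differentiate via the product rule and integrate the resulting polynomials term by term.
  ∫_0^1 u² dx = ∫_0^1 (9*x^4/4 - 9*x^3/2 + 9*x^2/4) dx. Term by term:
    ∫_0^1 9*x^4/4 dx = 9/20;  ∫_0^1 -9*x^3/2 dx = -9/8;  ∫_0^1 9*x^2/4 dx = 3/4.
  Sum: 9/20 − 9/8 + 3/4 = 3/40.
  ∫_0^1 (u')² dx = ∫_0^1 (9*x^2 - 9*x + 9/4) dx. Term by term:
    ∫_0^1 9*x^2 dx = 3;  ∫_0^1 -9*x dx = -9/2;  ∫_0^1 9/4 dx = 9/4.
  Sum: 3 − 9/2 + 9/4 = 3/4.
∫_0^1 u² dx = 3/40, so ||u||_L² = sqrt(30)/20.
∫_0^1 (u')² dx = 3/4, so ||u'||_L² = sqrt(3)/2.
Ratio ||u||_L² / ||u'||_L² = sqrt(10)/10.
Sharp Poincaré constant on H^1_0(0, 1) is C_P = L/π = 1/π, achieved by sin(π·x).
A polynomial bump cannot attain the sharp Poincaré constant (only the first sine eigenfunction does), so the ratio is strictly less than C_P, consistent with ||u||_L² ≤ C_P ||u'||_L².
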